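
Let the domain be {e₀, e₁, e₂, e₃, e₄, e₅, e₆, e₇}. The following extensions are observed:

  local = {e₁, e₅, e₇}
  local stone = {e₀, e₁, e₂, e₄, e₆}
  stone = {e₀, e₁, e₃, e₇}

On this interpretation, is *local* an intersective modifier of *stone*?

no

⟦local⟧ ∩ ⟦stone⟧ = {e₁, e₅, e₇} ∩ {e₀, e₁, e₃, e₇} = {e₁, e₇}
Observed ⟦local stone⟧ = {e₀, e₁, e₂, e₄, e₆}.
These differ, so the modifier is not intersective in this model.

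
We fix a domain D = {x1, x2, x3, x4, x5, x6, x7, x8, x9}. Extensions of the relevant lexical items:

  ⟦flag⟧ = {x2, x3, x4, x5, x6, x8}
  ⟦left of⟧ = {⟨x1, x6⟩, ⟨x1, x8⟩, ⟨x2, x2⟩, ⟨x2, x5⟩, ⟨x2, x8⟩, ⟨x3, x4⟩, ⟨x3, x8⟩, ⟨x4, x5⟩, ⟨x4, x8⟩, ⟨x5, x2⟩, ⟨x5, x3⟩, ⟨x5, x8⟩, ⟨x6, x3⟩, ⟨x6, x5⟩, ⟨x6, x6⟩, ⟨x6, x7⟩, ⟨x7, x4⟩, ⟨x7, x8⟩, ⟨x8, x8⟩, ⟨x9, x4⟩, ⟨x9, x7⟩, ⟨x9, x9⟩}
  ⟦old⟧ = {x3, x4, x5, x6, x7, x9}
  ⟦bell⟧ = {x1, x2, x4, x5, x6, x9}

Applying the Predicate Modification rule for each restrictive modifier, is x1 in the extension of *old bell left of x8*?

⟦left of x8⟧ = {x : ⟨x, x8⟩ ∈ ⟦left of⟧} = {x1, x2, x3, x4, x5, x7, x8}
⟦bell⟧ = {x1, x2, x4, x5, x6, x9}
… ∩ ⟦left of x8⟧ = {x1, x2, x4, x5, x6, x9} ∩ {x1, x2, x3, x4, x5, x7, x8} = {x1, x2, x4, x5}
… ∩ ⟦old⟧ = {x1, x2, x4, x5} ∩ {x3, x4, x5, x6, x7, x9} = {x4, x5}
⟦old bell left of x8⟧ = {x4, x5}; x1 ∉ this set.

no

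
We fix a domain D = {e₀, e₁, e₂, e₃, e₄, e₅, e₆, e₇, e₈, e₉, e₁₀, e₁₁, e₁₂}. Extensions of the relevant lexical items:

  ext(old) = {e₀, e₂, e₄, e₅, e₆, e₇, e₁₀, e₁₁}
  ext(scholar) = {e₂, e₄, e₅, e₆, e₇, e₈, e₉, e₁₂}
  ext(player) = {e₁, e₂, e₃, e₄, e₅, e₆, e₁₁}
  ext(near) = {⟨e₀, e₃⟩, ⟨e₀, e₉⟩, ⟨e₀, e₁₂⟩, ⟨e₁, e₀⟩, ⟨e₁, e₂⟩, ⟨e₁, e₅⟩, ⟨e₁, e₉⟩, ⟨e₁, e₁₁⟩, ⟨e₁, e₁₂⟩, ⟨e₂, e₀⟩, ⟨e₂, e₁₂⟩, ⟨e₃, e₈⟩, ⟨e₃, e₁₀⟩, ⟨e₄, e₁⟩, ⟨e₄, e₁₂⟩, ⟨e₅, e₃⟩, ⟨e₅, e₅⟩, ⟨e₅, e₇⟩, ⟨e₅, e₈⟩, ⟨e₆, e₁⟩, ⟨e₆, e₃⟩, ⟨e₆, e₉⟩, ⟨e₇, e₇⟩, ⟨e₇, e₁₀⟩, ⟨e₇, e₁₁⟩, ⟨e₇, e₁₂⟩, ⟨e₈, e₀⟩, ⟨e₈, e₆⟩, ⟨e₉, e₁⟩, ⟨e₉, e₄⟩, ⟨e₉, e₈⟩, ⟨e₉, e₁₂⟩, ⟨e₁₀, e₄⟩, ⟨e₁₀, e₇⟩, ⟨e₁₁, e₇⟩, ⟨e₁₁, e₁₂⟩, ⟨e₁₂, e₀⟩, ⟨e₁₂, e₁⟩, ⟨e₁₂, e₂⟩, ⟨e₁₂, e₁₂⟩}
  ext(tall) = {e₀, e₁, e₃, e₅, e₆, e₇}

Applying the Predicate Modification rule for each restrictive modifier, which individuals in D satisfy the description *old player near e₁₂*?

{e₂, e₄, e₁₁}

⟦near e₁₂⟧ = {x : ⟨x, e₁₂⟩ ∈ ⟦near⟧} = {e₀, e₁, e₂, e₄, e₇, e₉, e₁₁, e₁₂}
⟦player⟧ = {e₁, e₂, e₃, e₄, e₅, e₆, e₁₁}
… ∩ ⟦near e₁₂⟧ = {e₁, e₂, e₃, e₄, e₅, e₆, e₁₁} ∩ {e₀, e₁, e₂, e₄, e₇, e₉, e₁₁, e₁₂} = {e₁, e₂, e₄, e₁₁}
… ∩ ⟦old⟧ = {e₁, e₂, e₄, e₁₁} ∩ {e₀, e₂, e₄, e₅, e₆, e₇, e₁₀, e₁₁} = {e₂, e₄, e₁₁}
So ⟦old player near e₁₂⟧ = {e₂, e₄, e₁₁}.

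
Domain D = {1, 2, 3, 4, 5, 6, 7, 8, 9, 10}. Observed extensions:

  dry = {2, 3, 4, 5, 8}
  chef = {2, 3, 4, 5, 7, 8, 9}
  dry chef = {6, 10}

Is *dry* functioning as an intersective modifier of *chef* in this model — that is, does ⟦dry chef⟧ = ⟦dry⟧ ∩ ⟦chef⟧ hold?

⟦dry⟧ ∩ ⟦chef⟧ = {2, 3, 4, 5, 8} ∩ {2, 3, 4, 5, 7, 8, 9} = {2, 3, 4, 5, 8}
Observed ⟦dry chef⟧ = {6, 10}.
These differ, so the modifier is not intersective in this model.

no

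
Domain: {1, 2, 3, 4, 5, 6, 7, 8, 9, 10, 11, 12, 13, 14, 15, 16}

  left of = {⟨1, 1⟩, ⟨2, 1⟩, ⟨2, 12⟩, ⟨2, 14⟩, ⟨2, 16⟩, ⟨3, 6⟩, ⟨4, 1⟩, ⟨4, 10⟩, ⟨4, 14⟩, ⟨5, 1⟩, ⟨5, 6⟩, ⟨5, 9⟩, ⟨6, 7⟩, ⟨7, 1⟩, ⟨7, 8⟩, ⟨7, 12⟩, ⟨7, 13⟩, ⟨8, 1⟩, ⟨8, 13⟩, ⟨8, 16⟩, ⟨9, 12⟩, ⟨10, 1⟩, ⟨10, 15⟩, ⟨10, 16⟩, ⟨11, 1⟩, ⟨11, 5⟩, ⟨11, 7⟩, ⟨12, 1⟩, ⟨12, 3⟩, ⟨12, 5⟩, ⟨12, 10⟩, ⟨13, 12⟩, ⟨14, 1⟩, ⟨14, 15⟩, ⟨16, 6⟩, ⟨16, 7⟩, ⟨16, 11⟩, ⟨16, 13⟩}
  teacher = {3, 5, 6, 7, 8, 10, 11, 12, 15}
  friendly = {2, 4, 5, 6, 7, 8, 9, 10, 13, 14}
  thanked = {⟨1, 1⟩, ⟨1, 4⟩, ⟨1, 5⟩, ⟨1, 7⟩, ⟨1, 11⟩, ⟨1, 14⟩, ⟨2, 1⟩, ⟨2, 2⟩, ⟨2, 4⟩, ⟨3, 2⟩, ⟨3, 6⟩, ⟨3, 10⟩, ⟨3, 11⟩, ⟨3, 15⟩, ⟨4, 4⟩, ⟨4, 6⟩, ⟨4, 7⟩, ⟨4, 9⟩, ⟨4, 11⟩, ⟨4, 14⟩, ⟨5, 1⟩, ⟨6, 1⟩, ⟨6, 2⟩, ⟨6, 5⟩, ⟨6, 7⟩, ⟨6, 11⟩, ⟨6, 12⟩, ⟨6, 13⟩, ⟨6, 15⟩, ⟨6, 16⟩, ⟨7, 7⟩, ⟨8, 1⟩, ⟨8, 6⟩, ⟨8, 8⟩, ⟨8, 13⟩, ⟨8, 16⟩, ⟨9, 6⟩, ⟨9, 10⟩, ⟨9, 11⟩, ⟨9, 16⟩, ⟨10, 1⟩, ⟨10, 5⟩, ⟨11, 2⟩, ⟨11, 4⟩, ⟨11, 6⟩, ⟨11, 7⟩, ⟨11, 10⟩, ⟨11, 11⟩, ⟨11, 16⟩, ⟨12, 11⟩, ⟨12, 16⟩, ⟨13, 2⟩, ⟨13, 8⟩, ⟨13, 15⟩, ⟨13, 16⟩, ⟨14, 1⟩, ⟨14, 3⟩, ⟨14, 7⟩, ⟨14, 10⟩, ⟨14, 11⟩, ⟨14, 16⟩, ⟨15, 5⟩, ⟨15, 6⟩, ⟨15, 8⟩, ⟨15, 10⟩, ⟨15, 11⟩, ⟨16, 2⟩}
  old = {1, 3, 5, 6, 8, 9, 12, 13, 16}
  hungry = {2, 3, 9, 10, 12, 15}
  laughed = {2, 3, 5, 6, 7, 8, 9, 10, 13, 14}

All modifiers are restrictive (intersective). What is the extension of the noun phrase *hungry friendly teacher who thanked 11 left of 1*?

∅

⟦who thanked 11⟧ = {x : ⟨x, 11⟩ ∈ ⟦thanked⟧} = {1, 3, 4, 6, 9, 11, 12, 14, 15}
⟦left of 1⟧ = {x : ⟨x, 1⟩ ∈ ⟦left of⟧} = {1, 2, 4, 5, 7, 8, 10, 11, 12, 14}
⟦teacher⟧ = {3, 5, 6, 7, 8, 10, 11, 12, 15}
… ∩ ⟦who thanked 11⟧ = {3, 5, 6, 7, 8, 10, 11, 12, 15} ∩ {1, 3, 4, 6, 9, 11, 12, 14, 15} = {3, 6, 11, 12, 15}
… ∩ ⟦left of 1⟧ = {3, 6, 11, 12, 15} ∩ {1, 2, 4, 5, 7, 8, 10, 11, 12, 14} = {11, 12}
… ∩ ⟦hungry⟧ = {11, 12} ∩ {2, 3, 9, 10, 12, 15} = {12}
… ∩ ⟦friendly⟧ = {12} ∩ {2, 4, 5, 6, 7, 8, 9, 10, 13, 14} = ∅
So ⟦hungry friendly teacher who thanked 11 left of 1⟧ = ∅.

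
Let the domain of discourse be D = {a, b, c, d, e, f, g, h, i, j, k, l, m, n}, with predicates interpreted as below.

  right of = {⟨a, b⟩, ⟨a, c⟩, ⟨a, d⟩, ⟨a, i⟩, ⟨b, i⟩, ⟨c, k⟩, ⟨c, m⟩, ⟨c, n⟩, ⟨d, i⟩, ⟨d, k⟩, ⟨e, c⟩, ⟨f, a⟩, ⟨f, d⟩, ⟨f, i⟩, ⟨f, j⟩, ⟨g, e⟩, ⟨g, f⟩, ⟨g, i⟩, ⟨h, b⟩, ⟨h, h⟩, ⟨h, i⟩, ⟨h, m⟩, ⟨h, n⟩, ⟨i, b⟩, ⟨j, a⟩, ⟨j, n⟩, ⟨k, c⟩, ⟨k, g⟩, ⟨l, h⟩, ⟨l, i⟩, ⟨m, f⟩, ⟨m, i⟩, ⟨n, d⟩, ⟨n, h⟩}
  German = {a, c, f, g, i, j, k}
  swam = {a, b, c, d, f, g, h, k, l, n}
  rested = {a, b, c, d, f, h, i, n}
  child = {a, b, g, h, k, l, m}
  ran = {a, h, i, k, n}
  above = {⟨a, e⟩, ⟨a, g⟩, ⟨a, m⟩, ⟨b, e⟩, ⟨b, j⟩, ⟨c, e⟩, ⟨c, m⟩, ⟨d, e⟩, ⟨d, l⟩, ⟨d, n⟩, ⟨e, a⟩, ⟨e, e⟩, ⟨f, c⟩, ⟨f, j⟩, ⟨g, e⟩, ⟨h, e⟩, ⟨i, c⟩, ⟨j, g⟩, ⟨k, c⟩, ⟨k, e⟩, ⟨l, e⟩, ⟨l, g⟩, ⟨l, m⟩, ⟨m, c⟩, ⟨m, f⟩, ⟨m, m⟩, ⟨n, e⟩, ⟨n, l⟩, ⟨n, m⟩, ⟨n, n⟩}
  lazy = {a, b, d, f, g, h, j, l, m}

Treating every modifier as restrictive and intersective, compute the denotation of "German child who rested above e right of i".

⟦who rested⟧ = ⟦rested⟧ = {a, b, c, d, f, h, i, n}
⟦above e⟧ = {x : ⟨x, e⟩ ∈ ⟦above⟧} = {a, b, c, d, e, g, h, k, l, n}
⟦right of i⟧ = {x : ⟨x, i⟩ ∈ ⟦right of⟧} = {a, b, d, f, g, h, l, m}
⟦child⟧ = {a, b, g, h, k, l, m}
… ∩ ⟦who rested⟧ = {a, b, g, h, k, l, m} ∩ {a, b, c, d, f, h, i, n} = {a, b, h}
… ∩ ⟦above e⟧ = {a, b, h} ∩ {a, b, c, d, e, g, h, k, l, n} = {a, b, h}
… ∩ ⟦right of i⟧ = {a, b, h} ∩ {a, b, d, f, g, h, l, m} = {a, b, h}
… ∩ ⟦German⟧ = {a, b, h} ∩ {a, c, f, g, i, j, k} = {a}
So ⟦German child who rested above e right of i⟧ = {a}.

{a}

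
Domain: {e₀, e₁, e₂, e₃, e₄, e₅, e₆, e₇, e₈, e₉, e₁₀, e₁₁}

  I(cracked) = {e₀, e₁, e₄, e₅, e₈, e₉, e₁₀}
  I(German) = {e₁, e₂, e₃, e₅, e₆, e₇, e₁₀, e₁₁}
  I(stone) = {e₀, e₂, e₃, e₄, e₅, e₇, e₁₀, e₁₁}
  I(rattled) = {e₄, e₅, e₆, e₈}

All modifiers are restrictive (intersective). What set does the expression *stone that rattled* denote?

{e₄, e₅}

⟦that rattled⟧ = ⟦rattled⟧ = {e₄, e₅, e₆, e₈}
⟦stone⟧ = {e₀, e₂, e₃, e₄, e₅, e₇, e₁₀, e₁₁}
… ∩ ⟦that rattled⟧ = {e₀, e₂, e₃, e₄, e₅, e₇, e₁₀, e₁₁} ∩ {e₄, e₅, e₆, e₈} = {e₄, e₅}
So ⟦stone that rattled⟧ = {e₄, e₅}.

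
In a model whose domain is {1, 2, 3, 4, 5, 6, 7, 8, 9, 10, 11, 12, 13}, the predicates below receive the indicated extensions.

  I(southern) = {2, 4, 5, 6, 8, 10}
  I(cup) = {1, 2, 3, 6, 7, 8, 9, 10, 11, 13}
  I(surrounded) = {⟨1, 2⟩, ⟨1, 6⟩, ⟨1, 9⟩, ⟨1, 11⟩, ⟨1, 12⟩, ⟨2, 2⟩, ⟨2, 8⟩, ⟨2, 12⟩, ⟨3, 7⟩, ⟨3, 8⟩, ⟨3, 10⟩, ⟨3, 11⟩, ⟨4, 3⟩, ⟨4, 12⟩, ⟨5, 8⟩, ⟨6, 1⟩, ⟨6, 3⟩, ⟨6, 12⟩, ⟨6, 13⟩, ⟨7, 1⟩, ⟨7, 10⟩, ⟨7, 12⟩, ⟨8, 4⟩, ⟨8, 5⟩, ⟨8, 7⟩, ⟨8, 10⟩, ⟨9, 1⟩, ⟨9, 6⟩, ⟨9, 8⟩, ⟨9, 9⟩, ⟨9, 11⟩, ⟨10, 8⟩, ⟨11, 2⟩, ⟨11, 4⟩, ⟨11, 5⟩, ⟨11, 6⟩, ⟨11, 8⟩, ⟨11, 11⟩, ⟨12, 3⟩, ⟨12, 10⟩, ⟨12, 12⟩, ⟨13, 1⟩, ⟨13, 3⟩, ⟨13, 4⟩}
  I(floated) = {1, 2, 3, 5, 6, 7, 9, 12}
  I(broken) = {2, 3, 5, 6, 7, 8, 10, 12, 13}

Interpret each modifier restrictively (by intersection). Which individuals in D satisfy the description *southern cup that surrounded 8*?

{2, 10}

⟦that surrounded 8⟧ = {x : ⟨x, 8⟩ ∈ ⟦surrounded⟧} = {2, 3, 5, 9, 10, 11}
⟦cup⟧ = {1, 2, 3, 6, 7, 8, 9, 10, 11, 13}
… ∩ ⟦that surrounded 8⟧ = {1, 2, 3, 6, 7, 8, 9, 10, 11, 13} ∩ {2, 3, 5, 9, 10, 11} = {2, 3, 9, 10, 11}
… ∩ ⟦southern⟧ = {2, 3, 9, 10, 11} ∩ {2, 4, 5, 6, 8, 10} = {2, 10}
So ⟦southern cup that surrounded 8⟧ = {2, 10}.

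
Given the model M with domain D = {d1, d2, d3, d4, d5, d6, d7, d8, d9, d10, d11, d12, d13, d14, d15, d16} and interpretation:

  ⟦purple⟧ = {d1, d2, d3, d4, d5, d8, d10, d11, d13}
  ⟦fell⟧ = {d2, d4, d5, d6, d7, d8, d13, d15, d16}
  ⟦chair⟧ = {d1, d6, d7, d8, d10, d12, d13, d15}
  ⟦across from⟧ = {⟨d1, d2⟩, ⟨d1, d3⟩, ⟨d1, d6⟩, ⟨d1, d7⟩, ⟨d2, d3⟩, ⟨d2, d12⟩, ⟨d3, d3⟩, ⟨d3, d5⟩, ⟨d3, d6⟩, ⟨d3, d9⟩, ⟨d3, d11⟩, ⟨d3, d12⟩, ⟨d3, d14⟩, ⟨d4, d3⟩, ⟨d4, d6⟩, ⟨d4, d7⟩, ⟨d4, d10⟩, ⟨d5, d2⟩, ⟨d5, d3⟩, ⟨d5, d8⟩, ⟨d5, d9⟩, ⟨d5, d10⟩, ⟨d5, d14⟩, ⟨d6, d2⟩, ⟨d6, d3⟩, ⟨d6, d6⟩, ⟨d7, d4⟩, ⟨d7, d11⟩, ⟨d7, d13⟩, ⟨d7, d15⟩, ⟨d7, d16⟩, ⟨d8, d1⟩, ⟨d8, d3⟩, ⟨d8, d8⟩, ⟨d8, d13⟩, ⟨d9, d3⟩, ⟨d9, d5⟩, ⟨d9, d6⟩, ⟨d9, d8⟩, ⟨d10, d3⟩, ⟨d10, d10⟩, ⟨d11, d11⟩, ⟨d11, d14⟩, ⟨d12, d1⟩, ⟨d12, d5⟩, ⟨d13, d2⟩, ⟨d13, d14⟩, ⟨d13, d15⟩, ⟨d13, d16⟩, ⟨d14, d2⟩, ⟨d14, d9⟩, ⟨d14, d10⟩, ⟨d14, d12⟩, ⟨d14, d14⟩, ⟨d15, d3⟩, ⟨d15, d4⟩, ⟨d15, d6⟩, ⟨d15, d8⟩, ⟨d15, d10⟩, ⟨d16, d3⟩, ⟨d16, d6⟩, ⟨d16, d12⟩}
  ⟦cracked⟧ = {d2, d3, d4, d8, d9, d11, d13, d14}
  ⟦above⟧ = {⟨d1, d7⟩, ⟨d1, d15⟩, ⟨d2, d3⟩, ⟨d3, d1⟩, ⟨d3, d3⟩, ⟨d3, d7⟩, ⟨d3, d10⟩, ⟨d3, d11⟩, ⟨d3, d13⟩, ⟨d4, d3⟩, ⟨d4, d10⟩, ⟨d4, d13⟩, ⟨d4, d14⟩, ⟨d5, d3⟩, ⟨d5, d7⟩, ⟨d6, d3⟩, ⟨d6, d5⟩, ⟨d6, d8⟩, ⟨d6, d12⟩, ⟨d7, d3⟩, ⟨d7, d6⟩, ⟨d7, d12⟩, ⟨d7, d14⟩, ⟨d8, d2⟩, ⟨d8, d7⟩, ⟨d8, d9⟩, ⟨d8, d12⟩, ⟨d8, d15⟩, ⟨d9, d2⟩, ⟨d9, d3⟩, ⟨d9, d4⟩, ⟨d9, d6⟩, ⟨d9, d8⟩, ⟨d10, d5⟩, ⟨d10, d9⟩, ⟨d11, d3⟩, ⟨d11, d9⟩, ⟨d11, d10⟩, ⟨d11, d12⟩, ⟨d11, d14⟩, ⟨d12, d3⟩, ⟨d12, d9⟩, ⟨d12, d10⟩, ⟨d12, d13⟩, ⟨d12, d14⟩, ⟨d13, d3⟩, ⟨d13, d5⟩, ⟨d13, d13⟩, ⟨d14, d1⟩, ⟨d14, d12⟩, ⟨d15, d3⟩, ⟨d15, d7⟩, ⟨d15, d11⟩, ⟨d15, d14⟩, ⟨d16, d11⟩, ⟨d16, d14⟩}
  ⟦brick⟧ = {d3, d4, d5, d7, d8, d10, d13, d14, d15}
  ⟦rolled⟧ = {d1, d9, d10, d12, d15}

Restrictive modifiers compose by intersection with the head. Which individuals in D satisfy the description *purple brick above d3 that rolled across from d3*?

∅

⟦above d3⟧ = {x : ⟨x, d3⟩ ∈ ⟦above⟧} = {d2, d3, d4, d5, d6, d7, d9, d11, d12, d13, d15}
⟦that rolled⟧ = ⟦rolled⟧ = {d1, d9, d10, d12, d15}
⟦across from d3⟧ = {x : ⟨x, d3⟩ ∈ ⟦across from⟧} = {d1, d2, d3, d4, d5, d6, d8, d9, d10, d15, d16}
⟦brick⟧ = {d3, d4, d5, d7, d8, d10, d13, d14, d15}
… ∩ ⟦above d3⟧ = {d3, d4, d5, d7, d8, d10, d13, d14, d15} ∩ {d2, d3, d4, d5, d6, d7, d9, d11, d12, d13, d15} = {d3, d4, d5, d7, d13, d15}
… ∩ ⟦that rolled⟧ = {d3, d4, d5, d7, d13, d15} ∩ {d1, d9, d10, d12, d15} = {d15}
… ∩ ⟦across from d3⟧ = {d15} ∩ {d1, d2, d3, d4, d5, d6, d8, d9, d10, d15, d16} = {d15}
… ∩ ⟦purple⟧ = {d15} ∩ {d1, d2, d3, d4, d5, d8, d10, d11, d13} = ∅
So ⟦purple brick above d3 that rolled across from d3⟧ = ∅.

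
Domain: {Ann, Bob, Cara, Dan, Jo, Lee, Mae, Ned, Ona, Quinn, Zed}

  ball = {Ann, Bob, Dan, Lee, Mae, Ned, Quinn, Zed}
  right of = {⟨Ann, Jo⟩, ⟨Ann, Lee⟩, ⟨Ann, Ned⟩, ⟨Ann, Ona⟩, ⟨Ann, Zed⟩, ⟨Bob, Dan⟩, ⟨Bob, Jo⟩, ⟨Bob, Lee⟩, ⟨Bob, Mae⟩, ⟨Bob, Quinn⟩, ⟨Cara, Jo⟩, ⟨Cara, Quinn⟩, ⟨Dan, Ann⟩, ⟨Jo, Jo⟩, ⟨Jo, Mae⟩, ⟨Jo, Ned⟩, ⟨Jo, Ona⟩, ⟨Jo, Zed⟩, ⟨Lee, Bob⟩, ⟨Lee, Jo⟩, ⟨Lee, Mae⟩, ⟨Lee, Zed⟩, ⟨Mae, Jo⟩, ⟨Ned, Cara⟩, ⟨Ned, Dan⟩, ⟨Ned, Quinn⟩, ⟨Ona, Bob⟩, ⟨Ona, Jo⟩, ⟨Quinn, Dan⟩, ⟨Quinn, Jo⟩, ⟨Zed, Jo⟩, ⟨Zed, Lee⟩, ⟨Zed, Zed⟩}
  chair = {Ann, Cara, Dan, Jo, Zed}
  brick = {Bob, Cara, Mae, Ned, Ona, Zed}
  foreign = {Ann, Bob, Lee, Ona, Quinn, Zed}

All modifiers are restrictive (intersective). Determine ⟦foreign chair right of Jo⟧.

⟦right of Jo⟧ = {x : ⟨x, Jo⟩ ∈ ⟦right of⟧} = {Ann, Bob, Cara, Jo, Lee, Mae, Ona, Quinn, Zed}
⟦chair⟧ = {Ann, Cara, Dan, Jo, Zed}
… ∩ ⟦right of Jo⟧ = {Ann, Cara, Dan, Jo, Zed} ∩ {Ann, Bob, Cara, Jo, Lee, Mae, Ona, Quinn, Zed} = {Ann, Cara, Jo, Zed}
… ∩ ⟦foreign⟧ = {Ann, Cara, Jo, Zed} ∩ {Ann, Bob, Lee, Ona, Quinn, Zed} = {Ann, Zed}
So ⟦foreign chair right of Jo⟧ = {Ann, Zed}.

{Ann, Zed}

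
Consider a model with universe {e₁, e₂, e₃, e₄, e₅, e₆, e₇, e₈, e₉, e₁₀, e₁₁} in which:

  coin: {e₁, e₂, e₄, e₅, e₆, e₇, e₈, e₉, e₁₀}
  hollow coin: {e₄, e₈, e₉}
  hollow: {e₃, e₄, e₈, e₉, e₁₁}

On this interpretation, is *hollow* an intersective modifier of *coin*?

⟦hollow⟧ ∩ ⟦coin⟧ = {e₃, e₄, e₈, e₉, e₁₁} ∩ {e₁, e₂, e₄, e₅, e₆, e₇, e₈, e₉, e₁₀} = {e₄, e₈, e₉}
Observed ⟦hollow coin⟧ = {e₄, e₈, e₉}.
These coincide, so the modifier is intersective here.

yes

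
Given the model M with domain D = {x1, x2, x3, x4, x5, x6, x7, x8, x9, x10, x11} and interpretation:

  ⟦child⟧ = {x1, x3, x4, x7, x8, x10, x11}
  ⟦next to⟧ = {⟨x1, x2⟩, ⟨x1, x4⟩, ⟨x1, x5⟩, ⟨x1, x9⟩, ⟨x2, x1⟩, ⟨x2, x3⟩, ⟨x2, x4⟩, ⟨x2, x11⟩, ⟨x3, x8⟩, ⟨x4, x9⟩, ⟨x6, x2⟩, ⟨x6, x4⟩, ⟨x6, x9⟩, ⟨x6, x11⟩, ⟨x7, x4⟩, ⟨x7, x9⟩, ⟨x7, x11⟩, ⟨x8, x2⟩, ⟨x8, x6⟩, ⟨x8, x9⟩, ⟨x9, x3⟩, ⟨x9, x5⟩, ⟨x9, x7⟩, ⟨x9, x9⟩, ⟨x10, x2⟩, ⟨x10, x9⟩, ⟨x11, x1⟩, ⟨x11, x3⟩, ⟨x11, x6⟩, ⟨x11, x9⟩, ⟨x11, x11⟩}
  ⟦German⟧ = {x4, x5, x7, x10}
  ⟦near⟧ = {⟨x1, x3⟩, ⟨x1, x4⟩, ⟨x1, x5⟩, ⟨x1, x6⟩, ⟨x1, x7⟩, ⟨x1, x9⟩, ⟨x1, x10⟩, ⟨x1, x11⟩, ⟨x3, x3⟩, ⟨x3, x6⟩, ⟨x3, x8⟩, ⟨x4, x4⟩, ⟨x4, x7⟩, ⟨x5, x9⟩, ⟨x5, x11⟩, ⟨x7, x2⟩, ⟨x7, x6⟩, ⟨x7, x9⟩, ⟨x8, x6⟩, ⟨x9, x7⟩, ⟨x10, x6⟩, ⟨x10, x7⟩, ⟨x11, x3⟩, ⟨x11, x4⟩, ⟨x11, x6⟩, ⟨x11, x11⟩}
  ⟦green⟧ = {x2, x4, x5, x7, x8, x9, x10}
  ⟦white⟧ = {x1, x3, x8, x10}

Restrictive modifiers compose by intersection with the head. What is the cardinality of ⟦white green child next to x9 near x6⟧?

2

⟦next to x9⟧ = {x : ⟨x, x9⟩ ∈ ⟦next to⟧} = {x1, x4, x6, x7, x8, x9, x10, x11}
⟦near x6⟧ = {x : ⟨x, x6⟩ ∈ ⟦near⟧} = {x1, x3, x7, x8, x10, x11}
⟦child⟧ = {x1, x3, x4, x7, x8, x10, x11}
… ∩ ⟦next to x9⟧ = {x1, x3, x4, x7, x8, x10, x11} ∩ {x1, x4, x6, x7, x8, x9, x10, x11} = {x1, x4, x7, x8, x10, x11}
… ∩ ⟦near x6⟧ = {x1, x4, x7, x8, x10, x11} ∩ {x1, x3, x7, x8, x10, x11} = {x1, x7, x8, x10, x11}
… ∩ ⟦white⟧ = {x1, x7, x8, x10, x11} ∩ {x1, x3, x8, x10} = {x1, x8, x10}
… ∩ ⟦green⟧ = {x1, x8, x10} ∩ {x2, x4, x5, x7, x8, x9, x10} = {x8, x10}
⟦white green child next to x9 near x6⟧ = {x8, x10}, so the cardinality is 2.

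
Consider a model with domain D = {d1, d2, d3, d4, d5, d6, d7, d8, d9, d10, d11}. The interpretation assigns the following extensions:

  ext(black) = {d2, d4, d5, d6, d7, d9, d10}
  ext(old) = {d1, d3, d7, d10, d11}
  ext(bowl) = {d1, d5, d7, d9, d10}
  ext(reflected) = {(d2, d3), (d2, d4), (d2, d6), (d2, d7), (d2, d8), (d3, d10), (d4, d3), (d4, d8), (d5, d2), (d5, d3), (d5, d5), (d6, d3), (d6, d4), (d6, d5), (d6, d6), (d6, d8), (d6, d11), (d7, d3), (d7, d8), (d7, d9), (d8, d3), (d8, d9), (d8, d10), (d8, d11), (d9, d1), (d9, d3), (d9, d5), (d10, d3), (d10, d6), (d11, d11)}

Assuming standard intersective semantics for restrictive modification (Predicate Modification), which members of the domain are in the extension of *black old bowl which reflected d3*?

{d7, d10}

⟦which reflected d3⟧ = {x : ⟨x, d3⟩ ∈ ⟦reflected⟧} = {d2, d4, d5, d6, d7, d8, d9, d10}
⟦bowl⟧ = {d1, d5, d7, d9, d10}
… ∩ ⟦which reflected d3⟧ = {d1, d5, d7, d9, d10} ∩ {d2, d4, d5, d6, d7, d8, d9, d10} = {d5, d7, d9, d10}
… ∩ ⟦black⟧ = {d5, d7, d9, d10} ∩ {d2, d4, d5, d6, d7, d9, d10} = {d5, d7, d9, d10}
… ∩ ⟦old⟧ = {d5, d7, d9, d10} ∩ {d1, d3, d7, d10, d11} = {d7, d10}
So ⟦black old bowl which reflected d3⟧ = {d7, d10}.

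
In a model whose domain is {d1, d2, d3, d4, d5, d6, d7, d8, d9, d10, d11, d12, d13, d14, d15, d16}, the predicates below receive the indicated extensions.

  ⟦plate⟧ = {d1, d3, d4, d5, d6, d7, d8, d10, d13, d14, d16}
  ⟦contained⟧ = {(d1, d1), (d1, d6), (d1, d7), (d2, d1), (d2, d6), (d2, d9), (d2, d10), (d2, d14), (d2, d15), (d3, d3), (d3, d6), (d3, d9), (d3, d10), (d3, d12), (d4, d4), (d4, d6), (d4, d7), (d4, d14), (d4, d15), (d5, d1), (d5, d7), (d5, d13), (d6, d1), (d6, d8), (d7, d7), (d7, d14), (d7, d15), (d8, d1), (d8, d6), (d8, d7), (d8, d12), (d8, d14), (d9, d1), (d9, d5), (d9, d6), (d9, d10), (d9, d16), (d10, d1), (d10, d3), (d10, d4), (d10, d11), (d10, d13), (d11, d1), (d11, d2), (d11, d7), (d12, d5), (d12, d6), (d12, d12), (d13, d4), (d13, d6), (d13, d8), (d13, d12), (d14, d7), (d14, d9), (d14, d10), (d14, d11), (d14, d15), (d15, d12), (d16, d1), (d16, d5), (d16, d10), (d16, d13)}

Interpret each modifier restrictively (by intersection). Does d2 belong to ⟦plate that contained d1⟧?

no

⟦that contained d1⟧ = {x : ⟨x, d1⟩ ∈ ⟦contained⟧} = {d1, d2, d5, d6, d8, d9, d10, d11, d16}
⟦plate⟧ = {d1, d3, d4, d5, d6, d7, d8, d10, d13, d14, d16}
… ∩ ⟦that contained d1⟧ = {d1, d3, d4, d5, d6, d7, d8, d10, d13, d14, d16} ∩ {d1, d2, d5, d6, d8, d9, d10, d11, d16} = {d1, d5, d6, d8, d10, d16}
⟦plate that contained d1⟧ = {d1, d5, d6, d8, d10, d16}; d2 ∉ this set.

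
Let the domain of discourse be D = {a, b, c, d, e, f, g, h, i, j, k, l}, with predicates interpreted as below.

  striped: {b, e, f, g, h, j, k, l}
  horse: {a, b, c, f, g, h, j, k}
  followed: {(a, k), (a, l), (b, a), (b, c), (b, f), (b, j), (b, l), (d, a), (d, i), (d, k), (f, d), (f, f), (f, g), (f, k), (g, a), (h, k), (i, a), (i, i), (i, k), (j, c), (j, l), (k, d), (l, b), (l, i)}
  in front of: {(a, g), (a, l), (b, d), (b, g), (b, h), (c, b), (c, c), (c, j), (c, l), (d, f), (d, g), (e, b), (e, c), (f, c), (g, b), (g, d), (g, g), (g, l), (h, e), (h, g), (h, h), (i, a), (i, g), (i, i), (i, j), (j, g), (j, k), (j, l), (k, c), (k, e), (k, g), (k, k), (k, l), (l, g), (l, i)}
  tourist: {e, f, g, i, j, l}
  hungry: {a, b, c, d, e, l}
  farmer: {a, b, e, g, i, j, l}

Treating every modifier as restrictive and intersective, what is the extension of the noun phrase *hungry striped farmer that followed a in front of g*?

{b}

⟦that followed a⟧ = {x : ⟨x, a⟩ ∈ ⟦followed⟧} = {b, d, g, i}
⟦in front of g⟧ = {x : ⟨x, g⟩ ∈ ⟦in front of⟧} = {a, b, d, g, h, i, j, k, l}
⟦farmer⟧ = {a, b, e, g, i, j, l}
… ∩ ⟦that followed a⟧ = {a, b, e, g, i, j, l} ∩ {b, d, g, i} = {b, g, i}
… ∩ ⟦in front of g⟧ = {b, g, i} ∩ {a, b, d, g, h, i, j, k, l} = {b, g, i}
… ∩ ⟦hungry⟧ = {b, g, i} ∩ {a, b, c, d, e, l} = {b}
… ∩ ⟦striped⟧ = {b} ∩ {b, e, f, g, h, j, k, l} = {b}
So ⟦hungry striped farmer that followed a in front of g⟧ = {b}.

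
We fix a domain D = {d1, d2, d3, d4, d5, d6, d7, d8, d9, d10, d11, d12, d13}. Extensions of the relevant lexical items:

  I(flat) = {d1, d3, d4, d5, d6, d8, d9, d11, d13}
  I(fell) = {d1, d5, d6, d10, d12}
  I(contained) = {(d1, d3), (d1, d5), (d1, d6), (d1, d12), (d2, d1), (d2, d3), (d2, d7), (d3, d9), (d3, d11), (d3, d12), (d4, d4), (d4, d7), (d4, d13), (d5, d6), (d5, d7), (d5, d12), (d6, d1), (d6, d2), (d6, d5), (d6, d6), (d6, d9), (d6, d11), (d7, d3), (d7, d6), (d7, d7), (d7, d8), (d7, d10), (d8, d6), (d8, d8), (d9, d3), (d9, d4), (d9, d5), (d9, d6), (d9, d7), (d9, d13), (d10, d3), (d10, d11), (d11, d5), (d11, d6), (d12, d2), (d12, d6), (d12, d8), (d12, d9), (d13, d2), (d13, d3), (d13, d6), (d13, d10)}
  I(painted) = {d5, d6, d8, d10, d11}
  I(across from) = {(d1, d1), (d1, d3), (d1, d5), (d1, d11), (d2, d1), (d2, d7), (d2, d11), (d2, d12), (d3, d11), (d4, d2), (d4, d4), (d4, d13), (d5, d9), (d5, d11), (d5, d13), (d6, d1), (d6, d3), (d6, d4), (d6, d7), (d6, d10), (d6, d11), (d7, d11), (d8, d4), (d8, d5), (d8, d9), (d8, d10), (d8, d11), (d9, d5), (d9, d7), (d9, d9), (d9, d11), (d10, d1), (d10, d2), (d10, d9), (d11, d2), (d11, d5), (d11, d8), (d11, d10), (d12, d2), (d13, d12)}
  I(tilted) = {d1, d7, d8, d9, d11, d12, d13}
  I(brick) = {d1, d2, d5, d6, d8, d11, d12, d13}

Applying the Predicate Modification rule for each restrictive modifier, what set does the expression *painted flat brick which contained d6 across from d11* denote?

⟦which contained d6⟧ = {x : ⟨x, d6⟩ ∈ ⟦contained⟧} = {d1, d5, d6, d7, d8, d9, d11, d12, d13}
⟦across from d11⟧ = {x : ⟨x, d11⟩ ∈ ⟦across from⟧} = {d1, d2, d3, d5, d6, d7, d8, d9}
⟦brick⟧ = {d1, d2, d5, d6, d8, d11, d12, d13}
… ∩ ⟦which contained d6⟧ = {d1, d2, d5, d6, d8, d11, d12, d13} ∩ {d1, d5, d6, d7, d8, d9, d11, d12, d13} = {d1, d5, d6, d8, d11, d12, d13}
… ∩ ⟦across from d11⟧ = {d1, d5, d6, d8, d11, d12, d13} ∩ {d1, d2, d3, d5, d6, d7, d8, d9} = {d1, d5, d6, d8}
… ∩ ⟦painted⟧ = {d1, d5, d6, d8} ∩ {d5, d6, d8, d10, d11} = {d5, d6, d8}
… ∩ ⟦flat⟧ = {d5, d6, d8} ∩ {d1, d3, d4, d5, d6, d8, d9, d11, d13} = {d5, d6, d8}
So ⟦painted flat brick which contained d6 across from d11⟧ = {d5, d6, d8}.

{d5, d6, d8}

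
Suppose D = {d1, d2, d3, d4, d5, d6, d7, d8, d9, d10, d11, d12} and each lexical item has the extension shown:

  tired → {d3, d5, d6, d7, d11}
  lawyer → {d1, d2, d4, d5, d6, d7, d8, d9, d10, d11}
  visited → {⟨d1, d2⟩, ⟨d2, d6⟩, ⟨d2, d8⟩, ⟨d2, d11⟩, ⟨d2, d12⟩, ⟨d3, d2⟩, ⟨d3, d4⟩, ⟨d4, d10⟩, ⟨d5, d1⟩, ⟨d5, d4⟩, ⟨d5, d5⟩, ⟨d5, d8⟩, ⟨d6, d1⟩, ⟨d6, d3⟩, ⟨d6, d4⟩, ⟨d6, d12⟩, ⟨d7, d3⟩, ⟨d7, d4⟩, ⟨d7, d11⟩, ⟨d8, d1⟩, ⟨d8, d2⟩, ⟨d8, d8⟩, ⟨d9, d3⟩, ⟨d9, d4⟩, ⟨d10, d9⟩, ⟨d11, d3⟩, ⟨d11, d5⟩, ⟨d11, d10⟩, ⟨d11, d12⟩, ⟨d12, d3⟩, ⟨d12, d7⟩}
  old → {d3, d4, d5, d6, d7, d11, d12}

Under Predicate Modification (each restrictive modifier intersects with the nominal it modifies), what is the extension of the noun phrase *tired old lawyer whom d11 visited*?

{d5}

⟦whom d11 visited⟧ = {x : ⟨d11, x⟩ ∈ ⟦visited⟧} = {d3, d5, d10, d12}
⟦lawyer⟧ = {d1, d2, d4, d5, d6, d7, d8, d9, d10, d11}
… ∩ ⟦whom d11 visited⟧ = {d1, d2, d4, d5, d6, d7, d8, d9, d10, d11} ∩ {d3, d5, d10, d12} = {d5, d10}
… ∩ ⟦tired⟧ = {d5, d10} ∩ {d3, d5, d6, d7, d11} = {d5}
… ∩ ⟦old⟧ = {d5} ∩ {d3, d4, d5, d6, d7, d11, d12} = {d5}
So ⟦tired old lawyer whom d11 visited⟧ = {d5}.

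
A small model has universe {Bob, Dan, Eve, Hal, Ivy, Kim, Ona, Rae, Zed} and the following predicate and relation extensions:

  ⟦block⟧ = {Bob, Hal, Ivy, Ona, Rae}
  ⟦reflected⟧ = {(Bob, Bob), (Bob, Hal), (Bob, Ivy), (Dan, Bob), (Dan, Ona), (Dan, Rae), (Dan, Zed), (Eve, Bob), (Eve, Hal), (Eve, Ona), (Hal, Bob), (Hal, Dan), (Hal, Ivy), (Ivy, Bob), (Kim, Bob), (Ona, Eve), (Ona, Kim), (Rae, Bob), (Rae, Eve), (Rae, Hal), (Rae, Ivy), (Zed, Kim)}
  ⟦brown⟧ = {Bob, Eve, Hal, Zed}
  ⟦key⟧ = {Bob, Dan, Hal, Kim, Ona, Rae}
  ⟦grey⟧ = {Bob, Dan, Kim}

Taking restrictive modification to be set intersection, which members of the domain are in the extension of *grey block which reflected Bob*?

⟦which reflected Bob⟧ = {x : ⟨x, Bob⟩ ∈ ⟦reflected⟧} = {Bob, Dan, Eve, Hal, Ivy, Kim, Rae}
⟦block⟧ = {Bob, Hal, Ivy, Ona, Rae}
… ∩ ⟦which reflected Bob⟧ = {Bob, Hal, Ivy, Ona, Rae} ∩ {Bob, Dan, Eve, Hal, Ivy, Kim, Rae} = {Bob, Hal, Ivy, Rae}
… ∩ ⟦grey⟧ = {Bob, Hal, Ivy, Rae} ∩ {Bob, Dan, Kim} = {Bob}
So ⟦grey block which reflected Bob⟧ = {Bob}.

{Bob}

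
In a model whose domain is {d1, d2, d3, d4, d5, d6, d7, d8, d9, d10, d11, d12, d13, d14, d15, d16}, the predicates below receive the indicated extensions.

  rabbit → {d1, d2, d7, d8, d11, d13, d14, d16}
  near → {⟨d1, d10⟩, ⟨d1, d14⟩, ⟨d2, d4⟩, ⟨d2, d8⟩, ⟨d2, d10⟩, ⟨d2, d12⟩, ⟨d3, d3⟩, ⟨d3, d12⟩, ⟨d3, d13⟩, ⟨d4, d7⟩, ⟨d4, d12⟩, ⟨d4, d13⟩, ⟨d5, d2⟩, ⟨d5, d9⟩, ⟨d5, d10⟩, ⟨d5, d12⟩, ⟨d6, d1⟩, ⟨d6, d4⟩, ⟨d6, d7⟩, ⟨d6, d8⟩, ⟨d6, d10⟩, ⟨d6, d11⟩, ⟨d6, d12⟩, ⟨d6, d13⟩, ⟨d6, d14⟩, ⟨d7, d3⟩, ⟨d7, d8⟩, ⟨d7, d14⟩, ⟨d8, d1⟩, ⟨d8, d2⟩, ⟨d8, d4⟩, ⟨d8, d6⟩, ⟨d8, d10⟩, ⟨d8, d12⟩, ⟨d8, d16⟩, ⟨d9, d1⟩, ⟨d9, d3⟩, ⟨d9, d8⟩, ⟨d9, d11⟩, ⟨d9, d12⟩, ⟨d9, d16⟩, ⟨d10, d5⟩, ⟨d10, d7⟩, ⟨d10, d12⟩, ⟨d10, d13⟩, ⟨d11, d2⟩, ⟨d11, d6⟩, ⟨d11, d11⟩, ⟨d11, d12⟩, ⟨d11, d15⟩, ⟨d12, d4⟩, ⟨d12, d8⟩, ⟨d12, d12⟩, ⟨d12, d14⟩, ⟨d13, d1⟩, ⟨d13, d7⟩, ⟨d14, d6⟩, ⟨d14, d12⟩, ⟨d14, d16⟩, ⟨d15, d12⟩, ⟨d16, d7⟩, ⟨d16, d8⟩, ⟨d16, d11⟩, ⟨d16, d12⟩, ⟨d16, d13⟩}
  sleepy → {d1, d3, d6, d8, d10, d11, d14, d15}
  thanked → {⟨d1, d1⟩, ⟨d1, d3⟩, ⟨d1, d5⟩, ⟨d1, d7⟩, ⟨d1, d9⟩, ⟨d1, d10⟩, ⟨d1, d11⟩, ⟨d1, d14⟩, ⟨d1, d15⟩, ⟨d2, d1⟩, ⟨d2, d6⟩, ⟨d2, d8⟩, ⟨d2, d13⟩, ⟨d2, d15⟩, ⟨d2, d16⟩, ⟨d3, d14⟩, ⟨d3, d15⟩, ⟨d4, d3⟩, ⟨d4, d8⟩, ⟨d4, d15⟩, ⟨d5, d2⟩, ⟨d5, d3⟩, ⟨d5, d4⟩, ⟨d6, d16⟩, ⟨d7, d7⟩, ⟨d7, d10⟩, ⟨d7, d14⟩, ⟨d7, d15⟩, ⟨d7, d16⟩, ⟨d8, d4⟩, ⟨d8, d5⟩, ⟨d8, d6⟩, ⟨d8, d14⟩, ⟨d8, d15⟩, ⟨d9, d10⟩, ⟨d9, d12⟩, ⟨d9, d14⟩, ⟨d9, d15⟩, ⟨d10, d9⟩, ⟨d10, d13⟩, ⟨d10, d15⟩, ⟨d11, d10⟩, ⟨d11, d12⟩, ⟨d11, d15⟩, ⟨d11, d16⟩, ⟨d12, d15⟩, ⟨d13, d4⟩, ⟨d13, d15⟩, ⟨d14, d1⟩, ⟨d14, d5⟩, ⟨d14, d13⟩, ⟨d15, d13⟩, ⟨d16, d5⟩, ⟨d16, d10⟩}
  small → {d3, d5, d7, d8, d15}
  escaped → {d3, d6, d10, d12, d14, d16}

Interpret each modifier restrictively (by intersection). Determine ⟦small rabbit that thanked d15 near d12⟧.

⟦that thanked d15⟧ = {x : ⟨x, d15⟩ ∈ ⟦thanked⟧} = {d1, d2, d3, d4, d7, d8, d9, d10, d11, d12, d13}
⟦near d12⟧ = {x : ⟨x, d12⟩ ∈ ⟦near⟧} = {d2, d3, d4, d5, d6, d8, d9, d10, d11, d12, d14, d15, d16}
⟦rabbit⟧ = {d1, d2, d7, d8, d11, d13, d14, d16}
… ∩ ⟦that thanked d15⟧ = {d1, d2, d7, d8, d11, d13, d14, d16} ∩ {d1, d2, d3, d4, d7, d8, d9, d10, d11, d12, d13} = {d1, d2, d7, d8, d11, d13}
… ∩ ⟦near d12⟧ = {d1, d2, d7, d8, d11, d13} ∩ {d2, d3, d4, d5, d6, d8, d9, d10, d11, d12, d14, d15, d16} = {d2, d8, d11}
… ∩ ⟦small⟧ = {d2, d8, d11} ∩ {d3, d5, d7, d8, d15} = {d8}
So ⟦small rabbit that thanked d15 near d12⟧ = {d8}.

{d8}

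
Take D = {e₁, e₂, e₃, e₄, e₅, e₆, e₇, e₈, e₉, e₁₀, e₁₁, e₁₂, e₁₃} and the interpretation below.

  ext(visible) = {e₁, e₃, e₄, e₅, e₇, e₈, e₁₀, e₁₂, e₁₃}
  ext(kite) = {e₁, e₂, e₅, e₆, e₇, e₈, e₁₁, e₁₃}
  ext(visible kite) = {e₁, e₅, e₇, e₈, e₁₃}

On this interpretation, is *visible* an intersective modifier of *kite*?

yes

⟦visible⟧ ∩ ⟦kite⟧ = {e₁, e₃, e₄, e₅, e₇, e₈, e₁₀, e₁₂, e₁₃} ∩ {e₁, e₂, e₅, e₆, e₇, e₈, e₁₁, e₁₃} = {e₁, e₅, e₇, e₈, e₁₃}
Observed ⟦visible kite⟧ = {e₁, e₅, e₇, e₈, e₁₃}.
These coincide, so the modifier is intersective here.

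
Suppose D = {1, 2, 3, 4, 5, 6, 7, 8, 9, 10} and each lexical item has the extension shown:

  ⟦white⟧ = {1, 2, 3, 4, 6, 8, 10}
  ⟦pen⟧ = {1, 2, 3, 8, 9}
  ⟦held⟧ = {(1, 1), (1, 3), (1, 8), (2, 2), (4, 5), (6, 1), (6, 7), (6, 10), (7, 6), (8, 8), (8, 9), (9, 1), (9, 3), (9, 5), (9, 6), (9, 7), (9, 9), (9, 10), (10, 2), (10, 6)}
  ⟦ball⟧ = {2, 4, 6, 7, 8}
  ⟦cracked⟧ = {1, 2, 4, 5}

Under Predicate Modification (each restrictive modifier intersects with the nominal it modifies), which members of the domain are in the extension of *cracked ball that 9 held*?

⟦that 9 held⟧ = {x : ⟨9, x⟩ ∈ ⟦held⟧} = {1, 3, 5, 6, 7, 9, 10}
⟦ball⟧ = {2, 4, 6, 7, 8}
… ∩ ⟦that 9 held⟧ = {2, 4, 6, 7, 8} ∩ {1, 3, 5, 6, 7, 9, 10} = {6, 7}
… ∩ ⟦cracked⟧ = {6, 7} ∩ {1, 2, 4, 5} = ∅
So ⟦cracked ball that 9 held⟧ = {}.

{}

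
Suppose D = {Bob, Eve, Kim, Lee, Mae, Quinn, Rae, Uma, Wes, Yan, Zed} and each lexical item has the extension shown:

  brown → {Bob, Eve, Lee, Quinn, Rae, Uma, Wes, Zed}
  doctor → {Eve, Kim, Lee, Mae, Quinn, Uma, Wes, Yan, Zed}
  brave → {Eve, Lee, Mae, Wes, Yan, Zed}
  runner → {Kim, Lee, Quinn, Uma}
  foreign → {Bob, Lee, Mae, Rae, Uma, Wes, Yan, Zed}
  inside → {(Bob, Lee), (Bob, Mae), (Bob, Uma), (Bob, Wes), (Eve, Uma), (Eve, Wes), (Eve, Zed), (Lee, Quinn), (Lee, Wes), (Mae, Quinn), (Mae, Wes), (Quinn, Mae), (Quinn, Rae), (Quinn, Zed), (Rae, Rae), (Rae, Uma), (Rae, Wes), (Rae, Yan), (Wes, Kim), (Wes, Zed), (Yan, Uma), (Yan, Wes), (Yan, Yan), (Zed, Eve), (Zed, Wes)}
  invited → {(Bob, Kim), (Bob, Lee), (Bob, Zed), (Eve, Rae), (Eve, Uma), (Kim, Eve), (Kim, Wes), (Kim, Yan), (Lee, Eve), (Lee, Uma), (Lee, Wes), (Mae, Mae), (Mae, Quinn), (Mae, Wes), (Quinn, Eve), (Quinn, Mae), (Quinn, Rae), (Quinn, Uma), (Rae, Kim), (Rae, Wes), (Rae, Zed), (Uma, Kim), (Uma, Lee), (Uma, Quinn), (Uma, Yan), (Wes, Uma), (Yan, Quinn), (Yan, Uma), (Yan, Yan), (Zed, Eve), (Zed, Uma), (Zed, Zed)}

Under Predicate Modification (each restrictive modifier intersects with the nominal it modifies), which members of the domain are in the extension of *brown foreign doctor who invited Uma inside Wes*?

{Lee, Zed}

⟦who invited Uma⟧ = {x : ⟨x, Uma⟩ ∈ ⟦invited⟧} = {Eve, Lee, Quinn, Wes, Yan, Zed}
⟦inside Wes⟧ = {x : ⟨x, Wes⟩ ∈ ⟦inside⟧} = {Bob, Eve, Lee, Mae, Rae, Yan, Zed}
⟦doctor⟧ = {Eve, Kim, Lee, Mae, Quinn, Uma, Wes, Yan, Zed}
… ∩ ⟦who invited Uma⟧ = {Eve, Kim, Lee, Mae, Quinn, Uma, Wes, Yan, Zed} ∩ {Eve, Lee, Quinn, Wes, Yan, Zed} = {Eve, Lee, Quinn, Wes, Yan, Zed}
… ∩ ⟦inside Wes⟧ = {Eve, Lee, Quinn, Wes, Yan, Zed} ∩ {Bob, Eve, Lee, Mae, Rae, Yan, Zed} = {Eve, Lee, Yan, Zed}
… ∩ ⟦brown⟧ = {Eve, Lee, Yan, Zed} ∩ {Bob, Eve, Lee, Quinn, Rae, Uma, Wes, Zed} = {Eve, Lee, Zed}
… ∩ ⟦foreign⟧ = {Eve, Lee, Zed} ∩ {Bob, Lee, Mae, Rae, Uma, Wes, Yan, Zed} = {Lee, Zed}
So ⟦brown foreign doctor who invited Uma inside Wes⟧ = {Lee, Zed}.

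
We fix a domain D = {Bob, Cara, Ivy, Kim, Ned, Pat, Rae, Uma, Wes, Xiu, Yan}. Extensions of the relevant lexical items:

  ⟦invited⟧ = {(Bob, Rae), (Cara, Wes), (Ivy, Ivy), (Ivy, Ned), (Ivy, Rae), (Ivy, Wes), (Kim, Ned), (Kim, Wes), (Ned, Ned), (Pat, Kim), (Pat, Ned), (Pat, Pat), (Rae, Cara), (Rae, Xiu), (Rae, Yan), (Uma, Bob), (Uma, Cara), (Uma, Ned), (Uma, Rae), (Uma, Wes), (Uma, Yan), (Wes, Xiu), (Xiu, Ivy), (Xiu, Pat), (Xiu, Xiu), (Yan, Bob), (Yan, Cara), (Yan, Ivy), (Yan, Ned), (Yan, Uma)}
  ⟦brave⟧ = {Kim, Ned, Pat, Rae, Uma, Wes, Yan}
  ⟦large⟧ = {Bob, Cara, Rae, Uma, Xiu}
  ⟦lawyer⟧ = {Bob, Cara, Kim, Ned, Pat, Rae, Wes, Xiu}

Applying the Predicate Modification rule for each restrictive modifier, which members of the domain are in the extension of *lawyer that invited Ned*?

{Kim, Ned, Pat}

⟦that invited Ned⟧ = {x : ⟨x, Ned⟩ ∈ ⟦invited⟧} = {Ivy, Kim, Ned, Pat, Uma, Yan}
⟦lawyer⟧ = {Bob, Cara, Kim, Ned, Pat, Rae, Wes, Xiu}
… ∩ ⟦that invited Ned⟧ = {Bob, Cara, Kim, Ned, Pat, Rae, Wes, Xiu} ∩ {Ivy, Kim, Ned, Pat, Uma, Yan} = {Kim, Ned, Pat}
So ⟦lawyer that invited Ned⟧ = {Kim, Ned, Pat}.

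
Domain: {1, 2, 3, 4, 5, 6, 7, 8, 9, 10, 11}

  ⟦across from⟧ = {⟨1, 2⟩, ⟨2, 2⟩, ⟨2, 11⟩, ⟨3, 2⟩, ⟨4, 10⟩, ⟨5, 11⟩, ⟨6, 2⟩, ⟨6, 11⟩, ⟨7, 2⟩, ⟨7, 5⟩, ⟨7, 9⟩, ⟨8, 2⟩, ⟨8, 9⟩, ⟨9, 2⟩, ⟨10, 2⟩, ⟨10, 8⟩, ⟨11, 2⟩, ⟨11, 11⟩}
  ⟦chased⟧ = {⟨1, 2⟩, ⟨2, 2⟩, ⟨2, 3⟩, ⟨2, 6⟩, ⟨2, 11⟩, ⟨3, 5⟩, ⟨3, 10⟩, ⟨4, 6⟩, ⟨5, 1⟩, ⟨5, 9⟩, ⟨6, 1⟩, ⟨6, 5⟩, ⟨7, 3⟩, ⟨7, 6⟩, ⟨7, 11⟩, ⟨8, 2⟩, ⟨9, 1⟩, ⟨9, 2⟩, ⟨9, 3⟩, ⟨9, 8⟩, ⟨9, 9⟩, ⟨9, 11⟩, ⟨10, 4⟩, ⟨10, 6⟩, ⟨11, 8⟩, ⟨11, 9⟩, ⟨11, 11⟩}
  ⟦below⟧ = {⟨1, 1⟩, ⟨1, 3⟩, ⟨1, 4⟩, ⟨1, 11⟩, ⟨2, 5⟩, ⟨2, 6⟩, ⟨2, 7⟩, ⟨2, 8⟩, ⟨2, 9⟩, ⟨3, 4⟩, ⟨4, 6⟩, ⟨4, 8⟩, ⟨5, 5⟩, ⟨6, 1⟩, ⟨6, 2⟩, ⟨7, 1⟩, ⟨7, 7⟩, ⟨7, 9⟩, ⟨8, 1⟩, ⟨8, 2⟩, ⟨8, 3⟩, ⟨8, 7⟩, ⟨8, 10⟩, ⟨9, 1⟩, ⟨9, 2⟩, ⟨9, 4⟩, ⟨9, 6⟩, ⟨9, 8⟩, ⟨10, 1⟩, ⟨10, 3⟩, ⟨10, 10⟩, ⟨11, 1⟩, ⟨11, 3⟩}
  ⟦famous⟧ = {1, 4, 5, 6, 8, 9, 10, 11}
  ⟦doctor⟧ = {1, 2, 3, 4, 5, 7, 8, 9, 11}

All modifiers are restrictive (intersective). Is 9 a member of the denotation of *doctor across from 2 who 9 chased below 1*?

yes

⟦across from 2⟧ = {x : ⟨x, 2⟩ ∈ ⟦across from⟧} = {1, 2, 3, 6, 7, 8, 9, 10, 11}
⟦who 9 chased⟧ = {x : ⟨9, x⟩ ∈ ⟦chased⟧} = {1, 2, 3, 8, 9, 11}
⟦below 1⟧ = {x : ⟨x, 1⟩ ∈ ⟦below⟧} = {1, 6, 7, 8, 9, 10, 11}
⟦doctor⟧ = {1, 2, 3, 4, 5, 7, 8, 9, 11}
… ∩ ⟦across from 2⟧ = {1, 2, 3, 4, 5, 7, 8, 9, 11} ∩ {1, 2, 3, 6, 7, 8, 9, 10, 11} = {1, 2, 3, 7, 8, 9, 11}
… ∩ ⟦who 9 chased⟧ = {1, 2, 3, 7, 8, 9, 11} ∩ {1, 2, 3, 8, 9, 11} = {1, 2, 3, 8, 9, 11}
… ∩ ⟦below 1⟧ = {1, 2, 3, 8, 9, 11} ∩ {1, 6, 7, 8, 9, 10, 11} = {1, 8, 9, 11}
⟦doctor across from 2 who 9 chased below 1⟧ = {1, 8, 9, 11}; 9 ∈ this set.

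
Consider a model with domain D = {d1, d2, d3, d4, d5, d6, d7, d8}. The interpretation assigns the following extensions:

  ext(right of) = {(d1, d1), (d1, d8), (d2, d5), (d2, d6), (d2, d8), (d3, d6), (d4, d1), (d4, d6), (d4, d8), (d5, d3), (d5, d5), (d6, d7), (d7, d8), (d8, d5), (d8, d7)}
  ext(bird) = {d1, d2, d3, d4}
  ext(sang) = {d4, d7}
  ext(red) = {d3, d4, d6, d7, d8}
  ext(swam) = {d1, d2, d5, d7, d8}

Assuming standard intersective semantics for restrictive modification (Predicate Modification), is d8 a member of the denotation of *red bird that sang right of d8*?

no

⟦that sang⟧ = ⟦sang⟧ = {d4, d7}
⟦right of d8⟧ = {x : ⟨x, d8⟩ ∈ ⟦right of⟧} = {d1, d2, d4, d7}
⟦bird⟧ = {d1, d2, d3, d4}
… ∩ ⟦that sang⟧ = {d1, d2, d3, d4} ∩ {d4, d7} = {d4}
… ∩ ⟦right of d8⟧ = {d4} ∩ {d1, d2, d4, d7} = {d4}
… ∩ ⟦red⟧ = {d4} ∩ {d3, d4, d6, d7, d8} = {d4}
⟦red bird that sang right of d8⟧ = {d4}; d8 ∉ this set.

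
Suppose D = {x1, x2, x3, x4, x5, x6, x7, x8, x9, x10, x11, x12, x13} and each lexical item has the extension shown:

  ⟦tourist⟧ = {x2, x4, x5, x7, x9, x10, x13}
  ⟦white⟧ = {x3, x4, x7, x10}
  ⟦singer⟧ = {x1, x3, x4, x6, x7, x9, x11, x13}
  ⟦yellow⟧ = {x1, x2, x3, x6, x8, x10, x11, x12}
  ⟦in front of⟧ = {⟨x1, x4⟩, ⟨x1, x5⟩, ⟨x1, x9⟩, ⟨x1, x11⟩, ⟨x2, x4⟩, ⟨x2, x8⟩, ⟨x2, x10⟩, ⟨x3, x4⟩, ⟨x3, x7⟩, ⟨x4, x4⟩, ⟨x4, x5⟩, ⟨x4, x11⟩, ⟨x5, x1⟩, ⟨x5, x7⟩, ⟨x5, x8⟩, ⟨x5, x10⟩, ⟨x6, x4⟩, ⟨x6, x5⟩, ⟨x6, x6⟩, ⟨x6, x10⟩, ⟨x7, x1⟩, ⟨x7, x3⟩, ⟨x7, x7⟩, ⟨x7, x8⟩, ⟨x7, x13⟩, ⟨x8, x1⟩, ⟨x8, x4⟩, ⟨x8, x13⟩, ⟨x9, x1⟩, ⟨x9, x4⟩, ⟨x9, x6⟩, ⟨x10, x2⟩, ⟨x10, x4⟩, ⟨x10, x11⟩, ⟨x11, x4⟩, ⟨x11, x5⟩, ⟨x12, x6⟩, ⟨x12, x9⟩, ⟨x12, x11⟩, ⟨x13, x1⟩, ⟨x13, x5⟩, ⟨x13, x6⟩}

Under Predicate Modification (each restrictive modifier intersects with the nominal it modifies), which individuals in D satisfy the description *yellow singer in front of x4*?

⟦in front of x4⟧ = {x : ⟨x, x4⟩ ∈ ⟦in front of⟧} = {x1, x2, x3, x4, x6, x8, x9, x10, x11}
⟦singer⟧ = {x1, x3, x4, x6, x7, x9, x11, x13}
… ∩ ⟦in front of x4⟧ = {x1, x3, x4, x6, x7, x9, x11, x13} ∩ {x1, x2, x3, x4, x6, x8, x9, x10, x11} = {x1, x3, x4, x6, x9, x11}
… ∩ ⟦yellow⟧ = {x1, x3, x4, x6, x9, x11} ∩ {x1, x2, x3, x6, x8, x10, x11, x12} = {x1, x3, x6, x11}
So ⟦yellow singer in front of x4⟧ = {x1, x3, x6, x11}.

{x1, x3, x6, x11}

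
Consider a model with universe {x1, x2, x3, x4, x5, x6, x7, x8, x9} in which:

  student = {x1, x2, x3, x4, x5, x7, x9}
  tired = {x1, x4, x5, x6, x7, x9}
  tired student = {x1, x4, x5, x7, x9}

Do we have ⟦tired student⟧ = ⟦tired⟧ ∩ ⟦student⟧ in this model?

yes

⟦tired⟧ ∩ ⟦student⟧ = {x1, x4, x5, x6, x7, x9} ∩ {x1, x2, x3, x4, x5, x7, x9} = {x1, x4, x5, x7, x9}
Observed ⟦tired student⟧ = {x1, x4, x5, x7, x9}.
These coincide, so the modifier is intersective here.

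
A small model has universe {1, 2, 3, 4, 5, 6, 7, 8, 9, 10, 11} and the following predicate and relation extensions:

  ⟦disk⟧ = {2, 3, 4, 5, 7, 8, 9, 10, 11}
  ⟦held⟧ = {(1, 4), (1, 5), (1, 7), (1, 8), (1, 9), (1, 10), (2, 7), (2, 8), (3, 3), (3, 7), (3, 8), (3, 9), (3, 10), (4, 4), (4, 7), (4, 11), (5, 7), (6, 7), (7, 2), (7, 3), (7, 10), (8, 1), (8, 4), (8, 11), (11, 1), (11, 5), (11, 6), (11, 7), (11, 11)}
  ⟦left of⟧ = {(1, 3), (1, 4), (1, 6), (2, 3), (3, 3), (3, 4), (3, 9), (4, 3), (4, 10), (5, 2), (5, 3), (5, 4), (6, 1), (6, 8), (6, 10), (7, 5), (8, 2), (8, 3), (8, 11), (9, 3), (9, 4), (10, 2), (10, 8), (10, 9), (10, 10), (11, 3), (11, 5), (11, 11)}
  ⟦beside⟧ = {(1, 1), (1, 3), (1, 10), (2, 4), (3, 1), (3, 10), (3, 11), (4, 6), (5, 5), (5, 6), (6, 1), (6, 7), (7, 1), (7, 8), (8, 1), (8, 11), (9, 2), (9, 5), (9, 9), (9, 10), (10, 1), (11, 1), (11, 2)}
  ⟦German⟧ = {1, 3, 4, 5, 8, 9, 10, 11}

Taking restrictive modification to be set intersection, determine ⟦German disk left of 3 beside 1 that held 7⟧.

⟦left of 3⟧ = {x : ⟨x, 3⟩ ∈ ⟦left of⟧} = {1, 2, 3, 4, 5, 8, 9, 11}
⟦beside 1⟧ = {x : ⟨x, 1⟩ ∈ ⟦beside⟧} = {1, 3, 6, 7, 8, 10, 11}
⟦that held 7⟧ = {x : ⟨x, 7⟩ ∈ ⟦held⟧} = {1, 2, 3, 4, 5, 6, 11}
⟦disk⟧ = {2, 3, 4, 5, 7, 8, 9, 10, 11}
… ∩ ⟦left of 3⟧ = {2, 3, 4, 5, 7, 8, 9, 10, 11} ∩ {1, 2, 3, 4, 5, 8, 9, 11} = {2, 3, 4, 5, 8, 9, 11}
… ∩ ⟦beside 1⟧ = {2, 3, 4, 5, 8, 9, 11} ∩ {1, 3, 6, 7, 8, 10, 11} = {3, 8, 11}
… ∩ ⟦that held 7⟧ = {3, 8, 11} ∩ {1, 2, 3, 4, 5, 6, 11} = {3, 11}
… ∩ ⟦German⟧ = {3, 11} ∩ {1, 3, 4, 5, 8, 9, 10, 11} = {3, 11}
So ⟦German disk left of 3 beside 1 that held 7⟧ = {3, 11}.

{3, 11}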